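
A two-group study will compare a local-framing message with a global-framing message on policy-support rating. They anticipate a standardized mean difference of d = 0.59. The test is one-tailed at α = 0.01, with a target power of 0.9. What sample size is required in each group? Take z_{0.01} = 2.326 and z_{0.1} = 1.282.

For two independent groups with equal n: n = 2·((z_{α} + z_β) / d)².
z_{α} + z_β = 2.326 + 1.282 = 3.608.
n = 2 × (3.608 / 0.59)² = 2 × 6.115² = 2 × 37.40 = 74.8.
Round up to the next whole participant.

n = 75 per group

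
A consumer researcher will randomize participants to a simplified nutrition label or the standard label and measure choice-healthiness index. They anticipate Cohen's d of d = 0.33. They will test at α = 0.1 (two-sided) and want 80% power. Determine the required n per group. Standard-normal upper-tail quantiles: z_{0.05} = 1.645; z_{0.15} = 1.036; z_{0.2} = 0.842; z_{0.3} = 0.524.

n = 114 per group

For two independent groups with equal n: n = 2·((z_{α/2} + z_β) / d)².
z_{α/2} + z_β = 1.645 + 0.842 = 2.487.
n = 2 × (2.487 / 0.33)² = 2 × 7.536² = 2 × 56.80 = 113.6.
Round up to the next whole participant.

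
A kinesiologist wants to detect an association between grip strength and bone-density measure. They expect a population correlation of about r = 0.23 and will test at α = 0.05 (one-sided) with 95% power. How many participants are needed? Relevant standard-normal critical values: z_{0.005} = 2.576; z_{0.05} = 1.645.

n = 201

Fisher's z: C = ½·ln((1+r)/(1−r)) = ½·ln(1.5974) = 0.2342.
n = ((z_{α} + z_β)/C)² + 3.
(1.645 + 1.645) / 0.2342 = 3.290 / 0.2342 = 14.048.
n = 14.048² + 3 = 197.34 + 3 = 200.3.
Round up.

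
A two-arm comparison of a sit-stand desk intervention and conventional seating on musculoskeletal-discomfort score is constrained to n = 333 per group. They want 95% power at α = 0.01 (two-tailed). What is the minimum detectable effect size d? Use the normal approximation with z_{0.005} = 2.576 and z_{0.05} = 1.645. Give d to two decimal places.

For two independent groups of n = 333 each: d_min = (z_{α/2} + z_β)·√(2/n).
z-sum = 2.576 + 1.645 = 4.221.
d_min = 4.221 × √(2/333) = 4.221 × 0.0775 = 0.327.

d_min ≈ 0.33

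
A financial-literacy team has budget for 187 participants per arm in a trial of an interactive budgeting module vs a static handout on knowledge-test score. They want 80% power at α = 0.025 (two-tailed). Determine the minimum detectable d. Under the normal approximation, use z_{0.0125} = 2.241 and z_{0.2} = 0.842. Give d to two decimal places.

For two independent groups of n = 187 each: d_min = (z_{α/2} + z_β)·√(2/n).
z-sum = 2.241 + 0.842 = 3.083.
d_min = 3.083 × √(2/187) = 3.083 × 0.1034 = 0.319.

d_min ≈ 0.32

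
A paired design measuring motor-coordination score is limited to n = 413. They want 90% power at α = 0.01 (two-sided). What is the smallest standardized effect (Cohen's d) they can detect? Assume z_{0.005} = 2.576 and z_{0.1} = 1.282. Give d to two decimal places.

For a single sample (or paired design) of n = 413: d_min = (z_{α/2} + z_β)/√n.
z-sum = 2.576 + 1.282 = 3.858.
d_min = 3.858 / √413 = 3.858 / 20.322 = 0.190.

d_min ≈ 0.19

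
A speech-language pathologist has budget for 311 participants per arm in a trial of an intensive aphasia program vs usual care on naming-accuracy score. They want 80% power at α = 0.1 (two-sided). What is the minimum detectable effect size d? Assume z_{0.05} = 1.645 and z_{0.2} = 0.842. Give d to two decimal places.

For two independent groups of n = 311 each: d_min = (z_{α/2} + z_β)·√(2/n).
z-sum = 1.645 + 0.842 = 2.487.
d_min = 2.487 × √(2/311) = 2.487 × 0.0802 = 0.199.

d_min ≈ 0.20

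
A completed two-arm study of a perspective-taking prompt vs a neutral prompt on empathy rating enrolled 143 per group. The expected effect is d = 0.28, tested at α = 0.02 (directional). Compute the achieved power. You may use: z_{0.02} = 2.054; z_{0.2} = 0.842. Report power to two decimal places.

For two equal groups, power = Φ(d·√(n/2) − z_{α}).
d·√(n/2) = 0.28 × √(143/2) = 0.28 × 8.456 = 2.368.
z_β = 2.368 − 2.054 = 0.314.
Power = Φ(0.314) = 0.623.

power ≈ 0.62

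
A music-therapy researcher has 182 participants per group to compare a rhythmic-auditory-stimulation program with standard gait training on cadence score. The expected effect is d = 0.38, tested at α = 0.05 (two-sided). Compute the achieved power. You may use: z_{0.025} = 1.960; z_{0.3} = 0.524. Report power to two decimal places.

For two equal groups, power = Φ(d·√(n/2) − z_{α/2}).
d·√(n/2) = 0.38 × √(182/2) = 0.38 × 9.539 = 3.625.
z_β = 3.625 − 1.960 = 1.665.
Power = Φ(1.665) = 0.952.

power ≈ 0.95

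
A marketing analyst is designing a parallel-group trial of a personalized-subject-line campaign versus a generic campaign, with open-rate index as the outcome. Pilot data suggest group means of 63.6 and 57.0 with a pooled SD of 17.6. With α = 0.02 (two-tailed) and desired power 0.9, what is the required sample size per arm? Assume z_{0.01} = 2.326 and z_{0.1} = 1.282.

Cohen's d = |M₁ − M₂| / SD_pooled = |63.6 − 57.0| / 17.6 = 6.6 / 17.6 = 0.375.
For two independent groups with equal n: n = 2·((z_{α/2} + z_β) / d)².
z_{α/2} + z_β = 2.326 + 1.282 = 3.608.
n = 2 × (3.608 / 0.375)² = 2 × 9.621² = 2 × 92.57 = 185.1.
Round up to the next whole participant.

n = 186 per group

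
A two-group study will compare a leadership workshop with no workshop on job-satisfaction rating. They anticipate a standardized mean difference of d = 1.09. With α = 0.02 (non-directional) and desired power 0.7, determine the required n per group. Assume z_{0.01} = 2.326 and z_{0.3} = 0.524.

For two independent groups with equal n: n = 2·((z_{α/2} + z_β) / d)².
z_{α/2} + z_β = 2.326 + 0.524 = 2.850.
n = 2 × (2.850 / 1.09)² = 2 × 2.615² = 2 × 6.84 = 13.7.
Round up to the next whole participant.

n = 14 per group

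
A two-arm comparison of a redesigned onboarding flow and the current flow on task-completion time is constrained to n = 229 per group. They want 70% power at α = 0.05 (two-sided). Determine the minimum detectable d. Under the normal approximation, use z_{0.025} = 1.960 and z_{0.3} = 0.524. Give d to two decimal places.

d_min ≈ 0.23

For two independent groups of n = 229 each: d_min = (z_{α/2} + z_β)·√(2/n).
z-sum = 1.960 + 0.524 = 2.484.
d_min = 2.484 × √(2/229) = 2.484 × 0.0935 = 0.232.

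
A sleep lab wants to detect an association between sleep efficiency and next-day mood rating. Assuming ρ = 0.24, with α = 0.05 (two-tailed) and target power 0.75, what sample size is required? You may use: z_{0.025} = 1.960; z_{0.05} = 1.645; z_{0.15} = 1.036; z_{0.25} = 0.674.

Fisher's z: C = ½·ln((1+r)/(1−r)) = ½·ln(1.6316) = 0.2448.
n = ((z_{α/2} + z_β)/C)² + 3.
(1.960 + 0.674) / 0.2448 = 2.634 / 0.2448 = 10.760.
n = 10.760² + 3 = 115.77 + 3 = 118.8.
Round up.

n = 119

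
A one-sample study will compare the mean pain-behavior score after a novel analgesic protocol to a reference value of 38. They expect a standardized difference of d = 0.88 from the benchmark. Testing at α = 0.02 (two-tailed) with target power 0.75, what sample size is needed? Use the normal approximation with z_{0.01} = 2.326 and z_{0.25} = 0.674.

n = 12

For a one-sample test: n = ((z_{α/2} + z_β) / d)².
z_{α/2} + z_β = 2.326 + 0.674 = 3.000.
n = (3.000 / 0.88)² = 3.409² = 11.62.
Round up.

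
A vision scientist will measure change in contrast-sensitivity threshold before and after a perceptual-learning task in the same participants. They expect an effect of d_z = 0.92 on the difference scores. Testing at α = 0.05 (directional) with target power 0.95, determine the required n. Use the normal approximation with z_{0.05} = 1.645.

n = 13 pairs

For a paired (one-sample on differences) test: n = ((z_{α} + z_β) / d)².
z_{α} + z_β = 1.645 + 1.645 = 3.290.
n = (3.290 / 0.92)² = 3.576² = 12.79.
Round up.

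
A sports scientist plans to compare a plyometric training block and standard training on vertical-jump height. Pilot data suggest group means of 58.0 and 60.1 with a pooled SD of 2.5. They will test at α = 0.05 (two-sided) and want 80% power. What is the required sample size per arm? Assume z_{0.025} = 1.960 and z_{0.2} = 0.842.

Cohen's d = |M₁ − M₂| / SD_pooled = |58.0 − 60.1| / 2.5 = 2.1 / 2.5 = 0.840.
For two independent groups with equal n: n = 2·((z_{α/2} + z_β) / d)².
z_{α/2} + z_β = 1.960 + 0.842 = 2.802.
n = 2 × (2.802 / 0.840)² = 2 × 3.336² = 2 × 11.13 = 22.3.
Round up to the next whole participant.

n = 23 per group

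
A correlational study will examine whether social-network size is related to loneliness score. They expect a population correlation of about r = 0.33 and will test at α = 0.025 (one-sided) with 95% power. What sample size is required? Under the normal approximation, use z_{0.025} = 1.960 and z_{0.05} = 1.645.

n = 114

Fisher's z: C = ½·ln((1+r)/(1−r)) = ½·ln(1.9851) = 0.3428.
n = ((z_{α} + z_β)/C)² + 3.
(1.960 + 1.645) / 0.3428 = 3.605 / 0.3428 = 10.516.
n = 10.516² + 3 = 110.59 + 3 = 113.6.
Round up.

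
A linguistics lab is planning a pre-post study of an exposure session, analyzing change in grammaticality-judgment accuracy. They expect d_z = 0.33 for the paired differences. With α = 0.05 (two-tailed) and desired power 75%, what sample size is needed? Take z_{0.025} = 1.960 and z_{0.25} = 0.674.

For a paired (one-sample on differences) test: n = ((z_{α/2} + z_β) / d)².
z_{α/2} + z_β = 1.960 + 0.674 = 2.634.
n = (2.634 / 0.33)² = 7.982² = 63.71.
Round up.

n = 64 pairs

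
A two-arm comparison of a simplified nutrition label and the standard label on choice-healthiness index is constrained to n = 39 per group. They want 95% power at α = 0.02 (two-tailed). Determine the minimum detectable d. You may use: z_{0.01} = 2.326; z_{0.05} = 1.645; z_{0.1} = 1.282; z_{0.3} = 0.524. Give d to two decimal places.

d_min ≈ 0.90

For two independent groups of n = 39 each: d_min = (z_{α/2} + z_β)·√(2/n).
z-sum = 2.326 + 1.645 = 3.971.
d_min = 3.971 × √(2/39) = 3.971 × 0.2265 = 0.899.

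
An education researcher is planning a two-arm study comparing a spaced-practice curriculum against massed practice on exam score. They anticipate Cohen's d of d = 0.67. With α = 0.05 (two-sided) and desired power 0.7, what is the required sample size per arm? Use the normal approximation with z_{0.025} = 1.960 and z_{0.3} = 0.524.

n = 28 per group

For two independent groups with equal n: n = 2·((z_{α/2} + z_β) / d)².
z_{α/2} + z_β = 1.960 + 0.524 = 2.484.
n = 2 × (2.484 / 0.67)² = 2 × 3.707² = 2 × 13.75 = 27.5.
Round up to the next whole participant.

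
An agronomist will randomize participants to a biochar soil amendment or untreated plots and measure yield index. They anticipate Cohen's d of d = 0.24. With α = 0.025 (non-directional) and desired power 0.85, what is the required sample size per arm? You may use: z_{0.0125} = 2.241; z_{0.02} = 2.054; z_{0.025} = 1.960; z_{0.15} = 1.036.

n = 373 per group

For two independent groups with equal n: n = 2·((z_{α/2} + z_β) / d)².
z_{α/2} + z_β = 2.241 + 1.036 = 3.277.
n = 2 × (3.277 / 0.24)² = 2 × 13.654² = 2 × 186.44 = 372.9.
Round up to the next whole participant.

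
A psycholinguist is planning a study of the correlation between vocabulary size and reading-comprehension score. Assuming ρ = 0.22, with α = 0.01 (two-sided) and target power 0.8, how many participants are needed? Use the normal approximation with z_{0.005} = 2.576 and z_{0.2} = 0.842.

Fisher's z: C = ½·ln((1+r)/(1−r)) = ½·ln(1.5641) = 0.2237.
n = ((z_{α/2} + z_β)/C)² + 3.
(2.576 + 0.842) / 0.2237 = 3.418 / 0.2237 = 15.279.
n = 15.279² + 3 = 233.46 + 3 = 236.5.
Round up.

n = 237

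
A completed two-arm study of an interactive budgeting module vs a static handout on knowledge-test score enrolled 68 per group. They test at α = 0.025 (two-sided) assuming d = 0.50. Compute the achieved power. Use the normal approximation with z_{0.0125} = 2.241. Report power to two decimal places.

power ≈ 0.75

For two equal groups, power = Φ(d·√(n/2) − z_{α/2}).
d·√(n/2) = 0.50 × √(68/2) = 0.50 × 5.831 = 2.915.
z_β = 2.915 − 2.241 = 0.674.
Power = Φ(0.674) = 0.750.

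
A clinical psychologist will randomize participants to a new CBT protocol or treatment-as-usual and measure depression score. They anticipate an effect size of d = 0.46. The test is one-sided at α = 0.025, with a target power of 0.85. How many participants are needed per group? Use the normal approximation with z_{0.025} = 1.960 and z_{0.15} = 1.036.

For two independent groups with equal n: n = 2·((z_{α} + z_β) / d)².
z_{α} + z_β = 1.960 + 1.036 = 2.996.
n = 2 × (2.996 / 0.46)² = 2 × 6.513² = 2 × 42.42 = 84.8.
Round up to the next whole participant.

n = 85 per group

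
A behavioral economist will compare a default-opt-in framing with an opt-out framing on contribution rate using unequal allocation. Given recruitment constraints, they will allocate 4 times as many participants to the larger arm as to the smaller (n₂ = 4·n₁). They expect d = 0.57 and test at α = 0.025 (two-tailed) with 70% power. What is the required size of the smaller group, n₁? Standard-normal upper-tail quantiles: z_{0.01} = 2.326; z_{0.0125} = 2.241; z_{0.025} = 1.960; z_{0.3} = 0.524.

n₁ = 30

With allocation ratio k = n₂/n₁ = 4, Var(x̄₁−x̄₂) = σ²(1/n₁ + 1/(k·n₁)) = σ²·(k+1)/(k·n₁).
So n₁ = (1 + 1/k)·((z_{α/2} + z_β)/d)² = 1.250 × (2.765/0.57)².
n₁ = 1.250 × 23.53 = 29.4.
Round up: n₁ = 30, giving n₂ = 4 × 30 = 120.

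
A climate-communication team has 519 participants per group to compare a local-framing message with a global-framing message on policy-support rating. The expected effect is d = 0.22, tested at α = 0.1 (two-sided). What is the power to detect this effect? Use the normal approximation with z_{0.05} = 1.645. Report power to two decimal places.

power ≈ 0.97

For two equal groups, power = Φ(d·√(n/2) − z_{α/2}).
d·√(n/2) = 0.22 × √(519/2) = 0.22 × 16.109 = 3.544.
z_β = 3.544 − 1.645 = 1.899.
Power = Φ(1.899) = 0.971.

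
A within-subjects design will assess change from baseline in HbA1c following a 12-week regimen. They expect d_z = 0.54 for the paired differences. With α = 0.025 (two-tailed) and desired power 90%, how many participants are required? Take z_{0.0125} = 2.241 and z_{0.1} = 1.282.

n = 43 pairs

For a paired (one-sample on differences) test: n = ((z_{α/2} + z_β) / d)².
z_{α/2} + z_β = 2.241 + 1.282 = 3.523.
n = (3.523 / 0.54)² = 6.524² = 42.56.
Round up.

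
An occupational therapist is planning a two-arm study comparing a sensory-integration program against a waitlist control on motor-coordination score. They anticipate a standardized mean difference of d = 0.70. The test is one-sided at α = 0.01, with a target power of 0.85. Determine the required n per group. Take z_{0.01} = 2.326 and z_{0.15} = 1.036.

n = 47 per group

For two independent groups with equal n: n = 2·((z_{α} + z_β) / d)².
z_{α} + z_β = 2.326 + 1.036 = 3.362.
n = 2 × (3.362 / 0.70)² = 2 × 4.803² = 2 × 23.07 = 46.1.
Round up to the next whole participant.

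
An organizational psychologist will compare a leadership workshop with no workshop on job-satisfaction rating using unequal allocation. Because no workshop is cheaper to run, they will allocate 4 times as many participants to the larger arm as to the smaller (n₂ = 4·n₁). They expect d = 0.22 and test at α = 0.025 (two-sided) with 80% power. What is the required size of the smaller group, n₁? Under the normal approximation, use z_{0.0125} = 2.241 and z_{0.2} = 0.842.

With allocation ratio k = n₂/n₁ = 4, Var(x̄₁−x̄₂) = σ²(1/n₁ + 1/(k·n₁)) = σ²·(k+1)/(k·n₁).
So n₁ = (1 + 1/k)·((z_{α/2} + z_β)/d)² = 1.250 × (3.083/0.22)².
n₁ = 1.250 × 196.38 = 245.5.
Round up: n₁ = 246, giving n₂ = 4 × 246 = 984.

n₁ = 246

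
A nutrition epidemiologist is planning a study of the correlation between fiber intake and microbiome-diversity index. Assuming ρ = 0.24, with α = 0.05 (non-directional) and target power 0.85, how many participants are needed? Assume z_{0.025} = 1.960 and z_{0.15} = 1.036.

n = 153

Fisher's z: C = ½·ln((1+r)/(1−r)) = ½·ln(1.6316) = 0.2448.
n = ((z_{α/2} + z_β)/C)² + 3.
(1.960 + 1.036) / 0.2448 = 2.996 / 0.2448 = 12.239.
n = 12.239² + 3 = 149.78 + 3 = 152.8.
Round up.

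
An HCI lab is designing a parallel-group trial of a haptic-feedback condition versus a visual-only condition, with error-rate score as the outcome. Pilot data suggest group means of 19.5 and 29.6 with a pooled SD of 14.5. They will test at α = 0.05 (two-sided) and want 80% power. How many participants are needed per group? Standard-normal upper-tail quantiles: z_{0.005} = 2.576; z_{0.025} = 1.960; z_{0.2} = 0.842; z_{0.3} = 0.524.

Cohen's d = |M₁ − M₂| / SD_pooled = |19.5 − 29.6| / 14.5 = 10.1 / 14.5 = 0.697.
For two independent groups with equal n: n = 2·((z_{α/2} + z_β) / d)².
z_{α/2} + z_β = 1.960 + 0.842 = 2.802.
n = 2 × (2.802 / 0.697)² = 2 × 4.020² = 2 × 16.16 = 32.3.
Round up to the next whole participant.

n = 33 per group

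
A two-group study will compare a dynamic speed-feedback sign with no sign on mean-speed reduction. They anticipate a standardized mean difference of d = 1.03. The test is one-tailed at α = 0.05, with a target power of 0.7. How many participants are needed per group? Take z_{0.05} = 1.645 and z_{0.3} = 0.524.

n = 9 per group

For two independent groups with equal n: n = 2·((z_{α} + z_β) / d)².
z_{α} + z_β = 1.645 + 0.524 = 2.169.
n = 2 × (2.169 / 1.03)² = 2 × 2.106² = 2 × 4.43 = 8.9.
Round up to the next whole participant.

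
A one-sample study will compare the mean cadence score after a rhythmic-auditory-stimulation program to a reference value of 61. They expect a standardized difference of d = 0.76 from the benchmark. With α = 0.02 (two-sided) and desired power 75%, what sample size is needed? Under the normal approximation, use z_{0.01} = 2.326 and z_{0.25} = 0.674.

n = 16

For a one-sample test: n = ((z_{α/2} + z_β) / d)².
z_{α/2} + z_β = 2.326 + 0.674 = 3.000.
n = (3.000 / 0.76)² = 3.947² = 15.58.
Round up.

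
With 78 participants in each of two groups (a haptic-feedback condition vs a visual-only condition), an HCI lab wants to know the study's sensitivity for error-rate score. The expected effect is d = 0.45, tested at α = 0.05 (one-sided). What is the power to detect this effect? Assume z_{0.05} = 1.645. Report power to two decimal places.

For two equal groups, power = Φ(d·√(n/2) − z_{α}).
d·√(n/2) = 0.45 × √(78/2) = 0.45 × 6.245 = 2.810.
z_β = 2.810 − 1.645 = 1.165.
Power = Φ(1.165) = 0.878.

power ≈ 0.88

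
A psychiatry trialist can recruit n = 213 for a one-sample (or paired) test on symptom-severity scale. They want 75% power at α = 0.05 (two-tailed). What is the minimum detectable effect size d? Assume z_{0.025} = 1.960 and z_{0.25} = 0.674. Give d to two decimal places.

For a single sample (or paired design) of n = 213: d_min = (z_{α/2} + z_β)/√n.
z-sum = 1.960 + 0.674 = 2.634.
d_min = 2.634 / √213 = 2.634 / 14.595 = 0.180.

d_min ≈ 0.18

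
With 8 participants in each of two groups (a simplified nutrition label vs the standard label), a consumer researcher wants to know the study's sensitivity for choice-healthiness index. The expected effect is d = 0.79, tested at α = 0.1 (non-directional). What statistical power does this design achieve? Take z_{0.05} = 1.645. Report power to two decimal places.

For two equal groups, power = Φ(d·√(n/2) − z_{α/2}).
d·√(n/2) = 0.79 × √(8/2) = 0.79 × 2.000 = 1.580.
z_β = 1.580 − 1.645 = -0.065.
Power = Φ(-0.065) = 0.474.

power ≈ 0.47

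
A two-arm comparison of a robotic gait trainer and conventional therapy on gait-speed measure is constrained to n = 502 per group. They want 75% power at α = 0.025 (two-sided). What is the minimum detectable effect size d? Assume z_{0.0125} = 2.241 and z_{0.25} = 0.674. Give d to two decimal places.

For two independent groups of n = 502 each: d_min = (z_{α/2} + z_β)·√(2/n).
z-sum = 2.241 + 0.674 = 2.915.
d_min = 2.915 × √(2/502) = 2.915 × 0.0631 = 0.184.

d_min ≈ 0.18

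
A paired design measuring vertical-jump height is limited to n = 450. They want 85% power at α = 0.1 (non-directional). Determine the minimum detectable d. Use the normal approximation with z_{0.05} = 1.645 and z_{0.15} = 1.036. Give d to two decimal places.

d_min ≈ 0.13

For a single sample (or paired design) of n = 450: d_min = (z_{α/2} + z_β)/√n.
z-sum = 1.645 + 1.036 = 2.681.
d_min = 2.681 / √450 = 2.681 / 21.213 = 0.126.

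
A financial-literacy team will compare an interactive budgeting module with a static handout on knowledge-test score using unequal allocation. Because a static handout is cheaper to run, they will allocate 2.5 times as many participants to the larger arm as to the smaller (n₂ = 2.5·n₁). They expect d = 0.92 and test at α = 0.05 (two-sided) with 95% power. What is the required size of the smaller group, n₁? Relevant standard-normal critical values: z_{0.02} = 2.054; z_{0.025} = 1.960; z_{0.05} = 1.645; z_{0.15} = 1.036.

n₁ = 22

With allocation ratio k = n₂/n₁ = 2.5, Var(x̄₁−x̄₂) = σ²(1/n₁ + 1/(k·n₁)) = σ²·(k+1)/(k·n₁).
So n₁ = (1 + 1/k)·((z_{α/2} + z_β)/d)² = 1.400 × (3.605/0.92)².
n₁ = 1.400 × 15.35 = 21.5.
Round up: n₁ = 22, giving n₂ = 2.5 × 22 = 55.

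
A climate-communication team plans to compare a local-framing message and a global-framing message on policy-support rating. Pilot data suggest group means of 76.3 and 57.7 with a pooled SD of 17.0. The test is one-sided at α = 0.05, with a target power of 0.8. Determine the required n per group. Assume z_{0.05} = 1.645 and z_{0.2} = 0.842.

Cohen's d = |M₁ − M₂| / SD_pooled = |76.3 − 57.7| / 17.0 = 18.6 / 17.0 = 1.094.
For two independent groups with equal n: n = 2·((z_{α} + z_β) / d)².
z_{α} + z_β = 1.645 + 0.842 = 2.487.
n = 2 × (2.487 / 1.094)² = 2 × 2.273² = 2 × 5.17 = 10.3.
Round up to the next whole participant.

n = 11 per group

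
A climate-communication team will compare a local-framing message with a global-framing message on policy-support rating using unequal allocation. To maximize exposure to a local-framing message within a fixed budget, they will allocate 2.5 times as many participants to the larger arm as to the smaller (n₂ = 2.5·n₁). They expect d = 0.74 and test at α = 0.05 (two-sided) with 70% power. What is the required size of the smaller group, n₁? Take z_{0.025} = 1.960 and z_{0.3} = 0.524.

n₁ = 16

With allocation ratio k = n₂/n₁ = 2.5, Var(x̄₁−x̄₂) = σ²(1/n₁ + 1/(k·n₁)) = σ²·(k+1)/(k·n₁).
So n₁ = (1 + 1/k)·((z_{α/2} + z_β)/d)² = 1.400 × (2.484/0.74)².
n₁ = 1.400 × 11.27 = 15.8.
Round up: n₁ = 16, giving n₂ = 2.5 × 16 = 40.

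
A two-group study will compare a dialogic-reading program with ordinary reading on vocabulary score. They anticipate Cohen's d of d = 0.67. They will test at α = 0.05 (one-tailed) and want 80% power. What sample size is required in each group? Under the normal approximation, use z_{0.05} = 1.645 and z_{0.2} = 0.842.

n = 28 per group

For two independent groups with equal n: n = 2·((z_{α} + z_β) / d)².
z_{α} + z_β = 1.645 + 0.842 = 2.487.
n = 2 × (2.487 / 0.67)² = 2 × 3.712² = 2 × 13.78 = 27.6.
Round up to the next whole participant.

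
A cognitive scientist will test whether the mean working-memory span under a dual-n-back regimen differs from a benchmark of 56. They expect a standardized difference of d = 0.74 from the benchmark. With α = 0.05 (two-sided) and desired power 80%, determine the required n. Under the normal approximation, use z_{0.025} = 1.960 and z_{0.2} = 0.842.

For a one-sample test: n = ((z_{α/2} + z_β) / d)².
z_{α/2} + z_β = 1.960 + 0.842 = 2.802.
n = (2.802 / 0.74)² = 3.786² = 14.34.
Round up.

n = 15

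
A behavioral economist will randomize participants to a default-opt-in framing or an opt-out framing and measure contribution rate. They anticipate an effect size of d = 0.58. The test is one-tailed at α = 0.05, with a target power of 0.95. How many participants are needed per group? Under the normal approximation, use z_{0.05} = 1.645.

For two independent groups with equal n: n = 2·((z_{α} + z_β) / d)².
z_{α} + z_β = 1.645 + 1.645 = 3.290.
n = 2 × (3.290 / 0.58)² = 2 × 5.672² = 2 × 32.18 = 64.4.
Round up to the next whole participant.

n = 65 per group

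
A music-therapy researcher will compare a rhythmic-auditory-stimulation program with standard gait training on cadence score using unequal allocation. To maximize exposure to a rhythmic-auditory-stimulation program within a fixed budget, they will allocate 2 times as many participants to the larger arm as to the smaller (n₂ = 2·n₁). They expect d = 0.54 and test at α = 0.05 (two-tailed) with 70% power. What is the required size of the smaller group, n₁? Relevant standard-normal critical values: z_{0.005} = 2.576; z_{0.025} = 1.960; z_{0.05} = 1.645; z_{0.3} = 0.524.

With allocation ratio k = n₂/n₁ = 2, Var(x̄₁−x̄₂) = σ²(1/n₁ + 1/(k·n₁)) = σ²·(k+1)/(k·n₁).
So n₁ = (1 + 1/k)·((z_{α/2} + z_β)/d)² = 1.500 × (2.484/0.54)².
n₁ = 1.500 × 21.16 = 31.7.
Round up: n₁ = 32, giving n₂ = 2 × 32 = 64.

n₁ = 32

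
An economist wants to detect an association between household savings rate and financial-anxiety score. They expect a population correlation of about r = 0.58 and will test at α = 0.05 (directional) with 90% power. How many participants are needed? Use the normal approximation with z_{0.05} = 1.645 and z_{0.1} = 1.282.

n = 23

Fisher's z: C = ½·ln((1+r)/(1−r)) = ½·ln(3.7619) = 0.6625.
n = ((z_{α} + z_β)/C)² + 3.
(1.645 + 1.282) / 0.6625 = 2.927 / 0.6625 = 4.418.
n = 4.418² + 3 = 19.52 + 3 = 22.5.
Round up.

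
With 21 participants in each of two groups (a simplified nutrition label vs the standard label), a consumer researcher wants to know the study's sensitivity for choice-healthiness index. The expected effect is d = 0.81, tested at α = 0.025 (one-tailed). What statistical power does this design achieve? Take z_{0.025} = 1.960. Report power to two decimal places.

power ≈ 0.75

For two equal groups, power = Φ(d·√(n/2) − z_{α}).
d·√(n/2) = 0.81 × √(21/2) = 0.81 × 3.240 = 2.625.
z_β = 2.625 − 1.960 = 0.665.
Power = Φ(0.665) = 0.747.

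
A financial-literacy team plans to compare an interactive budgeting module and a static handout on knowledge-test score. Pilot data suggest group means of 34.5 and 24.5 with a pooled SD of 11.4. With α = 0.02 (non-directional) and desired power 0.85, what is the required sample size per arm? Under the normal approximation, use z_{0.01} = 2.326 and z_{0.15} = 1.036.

n = 30 per group

Cohen's d = |M₁ − M₂| / SD_pooled = |34.5 − 24.5| / 11.4 = 10.0 / 11.4 = 0.877.
For two independent groups with equal n: n = 2·((z_{α/2} + z_β) / d)².
z_{α/2} + z_β = 2.326 + 1.036 = 3.362.
n = 2 × (3.362 / 0.877)² = 2 × 3.834² = 2 × 14.70 = 29.4.
Round up to the next whole participant.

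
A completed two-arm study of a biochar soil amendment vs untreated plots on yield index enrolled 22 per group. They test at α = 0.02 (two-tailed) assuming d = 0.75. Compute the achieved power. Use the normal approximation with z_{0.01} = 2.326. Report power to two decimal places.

power ≈ 0.56

For two equal groups, power = Φ(d·√(n/2) − z_{α/2}).
d·√(n/2) = 0.75 × √(22/2) = 0.75 × 3.317 = 2.487.
z_β = 2.487 − 2.326 = 0.161.
Power = Φ(0.161) = 0.564.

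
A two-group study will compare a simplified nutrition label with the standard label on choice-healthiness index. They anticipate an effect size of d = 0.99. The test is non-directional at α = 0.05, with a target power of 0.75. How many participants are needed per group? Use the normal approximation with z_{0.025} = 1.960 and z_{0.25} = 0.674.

For two independent groups with equal n: n = 2·((z_{α/2} + z_β) / d)².
z_{α/2} + z_β = 1.960 + 0.674 = 2.634.
n = 2 × (2.634 / 0.99)² = 2 × 2.661² = 2 × 7.08 = 14.2.
Round up to the next whole participant.

n = 15 per group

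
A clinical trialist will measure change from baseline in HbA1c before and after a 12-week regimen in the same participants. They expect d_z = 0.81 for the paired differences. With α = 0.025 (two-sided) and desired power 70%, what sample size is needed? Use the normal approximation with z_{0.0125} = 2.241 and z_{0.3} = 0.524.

n = 12 pairs

For a paired (one-sample on differences) test: n = ((z_{α/2} + z_β) / d)².
z_{α/2} + z_β = 2.241 + 0.524 = 2.765.
n = (2.765 / 0.81)² = 3.414² = 11.65.
Round up.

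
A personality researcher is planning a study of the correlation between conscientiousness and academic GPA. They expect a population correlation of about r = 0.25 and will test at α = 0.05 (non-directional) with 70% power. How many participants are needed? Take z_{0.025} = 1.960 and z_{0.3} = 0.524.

Fisher's z: C = ½·ln((1+r)/(1−r)) = ½·ln(1.6667) = 0.2554.
n = ((z_{α/2} + z_β)/C)² + 3.
(1.960 + 0.524) / 0.2554 = 2.484 / 0.2554 = 9.726.
n = 9.726² + 3 = 94.59 + 3 = 97.6.
Round up.

n = 98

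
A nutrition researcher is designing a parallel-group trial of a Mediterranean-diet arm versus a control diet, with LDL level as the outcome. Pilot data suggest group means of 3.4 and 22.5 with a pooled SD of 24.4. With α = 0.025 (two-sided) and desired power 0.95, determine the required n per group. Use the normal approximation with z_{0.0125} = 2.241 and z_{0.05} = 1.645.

Cohen's d = |M₁ − M₂| / SD_pooled = |3.4 − 22.5| / 24.4 = 19.1 / 24.4 = 0.783.
For two independent groups with equal n: n = 2·((z_{α/2} + z_β) / d)².
z_{α/2} + z_β = 2.241 + 1.645 = 3.886.
n = 2 × (3.886 / 0.783)² = 2 × 4.963² = 2 × 24.63 = 49.3.
Round up to the next whole participant.

n = 50 per group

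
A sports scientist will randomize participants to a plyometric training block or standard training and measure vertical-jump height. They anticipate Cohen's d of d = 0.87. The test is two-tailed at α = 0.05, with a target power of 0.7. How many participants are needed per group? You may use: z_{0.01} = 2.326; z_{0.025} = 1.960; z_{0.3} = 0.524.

n = 17 per group

For two independent groups with equal n: n = 2·((z_{α/2} + z_β) / d)².
z_{α/2} + z_β = 1.960 + 0.524 = 2.484.
n = 2 × (2.484 / 0.87)² = 2 × 2.855² = 2 × 8.15 = 16.3.
Round up to the next whole participant.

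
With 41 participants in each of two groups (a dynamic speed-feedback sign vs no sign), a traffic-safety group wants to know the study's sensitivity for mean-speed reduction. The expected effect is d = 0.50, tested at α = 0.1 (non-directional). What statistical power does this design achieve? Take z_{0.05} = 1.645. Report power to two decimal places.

For two equal groups, power = Φ(d·√(n/2) − z_{α/2}).
d·√(n/2) = 0.50 × √(41/2) = 0.50 × 4.528 = 2.264.
z_β = 2.264 − 1.645 = 0.619.
Power = Φ(0.619) = 0.732.

power ≈ 0.73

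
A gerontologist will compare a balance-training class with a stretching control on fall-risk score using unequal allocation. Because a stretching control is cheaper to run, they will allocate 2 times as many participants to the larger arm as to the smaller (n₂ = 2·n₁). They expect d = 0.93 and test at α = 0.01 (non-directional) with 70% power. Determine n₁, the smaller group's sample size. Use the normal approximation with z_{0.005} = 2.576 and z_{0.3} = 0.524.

n₁ = 17

With allocation ratio k = n₂/n₁ = 2, Var(x̄₁−x̄₂) = σ²(1/n₁ + 1/(k·n₁)) = σ²·(k+1)/(k·n₁).
So n₁ = (1 + 1/k)·((z_{α/2} + z_β)/d)² = 1.500 × (3.100/0.93)².
n₁ = 1.500 × 11.11 = 16.7.
Round up: n₁ = 17, giving n₂ = 2 × 17 = 34.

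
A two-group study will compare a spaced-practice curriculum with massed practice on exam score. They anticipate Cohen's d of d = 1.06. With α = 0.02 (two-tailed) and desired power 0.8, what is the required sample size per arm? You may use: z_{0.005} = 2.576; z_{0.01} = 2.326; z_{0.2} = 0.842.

n = 18 per group

For two independent groups with equal n: n = 2·((z_{α/2} + z_β) / d)².
z_{α/2} + z_β = 2.326 + 0.842 = 3.168.
n = 2 × (3.168 / 1.06)² = 2 × 2.989² = 2 × 8.93 = 17.9.
Round up to the next whole participant.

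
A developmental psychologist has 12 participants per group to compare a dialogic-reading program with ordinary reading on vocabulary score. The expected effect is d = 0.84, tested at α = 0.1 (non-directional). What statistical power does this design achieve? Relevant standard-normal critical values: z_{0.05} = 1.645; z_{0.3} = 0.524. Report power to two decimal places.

For two equal groups, power = Φ(d·√(n/2) − z_{α/2}).
d·√(n/2) = 0.84 × √(12/2) = 0.84 × 2.449 = 2.058.
z_β = 2.058 − 1.645 = 0.413.
Power = Φ(0.413) = 0.660.

power ≈ 0.66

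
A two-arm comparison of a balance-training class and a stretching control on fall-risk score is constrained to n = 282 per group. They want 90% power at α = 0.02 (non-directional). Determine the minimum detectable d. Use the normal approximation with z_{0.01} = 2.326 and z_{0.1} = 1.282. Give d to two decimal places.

d_min ≈ 0.30

For two independent groups of n = 282 each: d_min = (z_{α/2} + z_β)·√(2/n).
z-sum = 2.326 + 1.282 = 3.608.
d_min = 3.608 × √(2/282) = 3.608 × 0.0842 = 0.304.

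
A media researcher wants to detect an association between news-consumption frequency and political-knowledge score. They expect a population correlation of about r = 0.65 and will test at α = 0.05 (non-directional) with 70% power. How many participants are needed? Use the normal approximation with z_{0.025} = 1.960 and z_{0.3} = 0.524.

Fisher's z: C = ½·ln((1+r)/(1−r)) = ½·ln(4.7143) = 0.7753.
n = ((z_{α/2} + z_β)/C)² + 3.
(1.960 + 0.524) / 0.7753 = 2.484 / 0.7753 = 3.204.
n = 3.204² + 3 = 10.27 + 3 = 13.3.
Round up.

n = 14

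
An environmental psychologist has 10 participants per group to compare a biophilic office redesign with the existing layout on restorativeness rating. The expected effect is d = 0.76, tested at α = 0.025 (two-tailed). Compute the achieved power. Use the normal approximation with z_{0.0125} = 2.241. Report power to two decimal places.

power ≈ 0.29

For two equal groups, power = Φ(d·√(n/2) − z_{α/2}).
d·√(n/2) = 0.76 × √(10/2) = 0.76 × 2.236 = 1.699.
z_β = 1.699 − 2.241 = -0.542.
Power = Φ(-0.542) = 0.294.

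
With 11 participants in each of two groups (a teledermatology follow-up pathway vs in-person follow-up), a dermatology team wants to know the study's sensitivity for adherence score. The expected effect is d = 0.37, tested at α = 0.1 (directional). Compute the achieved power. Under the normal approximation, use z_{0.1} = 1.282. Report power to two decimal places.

power ≈ 0.34

For two equal groups, power = Φ(d·√(n/2) − z_{α}).
d·√(n/2) = 0.37 × √(11/2) = 0.37 × 2.345 = 0.868.
z_β = 0.868 − 1.282 = -0.414.
Power = Φ(-0.414) = 0.339.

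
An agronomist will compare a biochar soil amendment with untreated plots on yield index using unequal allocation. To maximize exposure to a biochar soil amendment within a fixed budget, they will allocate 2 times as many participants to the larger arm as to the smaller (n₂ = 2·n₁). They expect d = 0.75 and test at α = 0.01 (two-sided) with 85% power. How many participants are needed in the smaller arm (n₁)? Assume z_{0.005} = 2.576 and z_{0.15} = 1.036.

n₁ = 35

With allocation ratio k = n₂/n₁ = 2, Var(x̄₁−x̄₂) = σ²(1/n₁ + 1/(k·n₁)) = σ²·(k+1)/(k·n₁).
So n₁ = (1 + 1/k)·((z_{α/2} + z_β)/d)² = 1.500 × (3.612/0.75)².
n₁ = 1.500 × 23.19 = 34.8.
Round up: n₁ = 35, giving n₂ = 2 × 35 = 70.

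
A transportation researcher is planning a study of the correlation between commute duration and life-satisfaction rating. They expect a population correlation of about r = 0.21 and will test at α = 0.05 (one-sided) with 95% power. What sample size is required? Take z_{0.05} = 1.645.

n = 242

Fisher's z: C = ½·ln((1+r)/(1−r)) = ½·ln(1.5316) = 0.2132.
n = ((z_{α} + z_β)/C)² + 3.
(1.645 + 1.645) / 0.2132 = 3.290 / 0.2132 = 15.432.
n = 15.432² + 3 = 238.13 + 3 = 241.1.
Round up.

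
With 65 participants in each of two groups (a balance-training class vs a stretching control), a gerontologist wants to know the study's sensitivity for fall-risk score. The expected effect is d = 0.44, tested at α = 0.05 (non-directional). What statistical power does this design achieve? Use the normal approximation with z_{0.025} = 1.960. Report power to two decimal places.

For two equal groups, power = Φ(d·√(n/2) − z_{α/2}).
d·√(n/2) = 0.44 × √(65/2) = 0.44 × 5.701 = 2.508.
z_β = 2.508 − 1.960 = 0.548.
Power = Φ(0.548) = 0.708.

power ≈ 0.71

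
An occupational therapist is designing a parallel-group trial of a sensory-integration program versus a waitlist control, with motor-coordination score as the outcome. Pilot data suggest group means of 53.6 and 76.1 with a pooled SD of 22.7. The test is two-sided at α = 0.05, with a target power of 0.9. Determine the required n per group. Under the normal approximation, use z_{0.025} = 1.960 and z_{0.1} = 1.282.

n = 22 per group

Cohen's d = |M₁ − M₂| / SD_pooled = |53.6 − 76.1| / 22.7 = 22.5 / 22.7 = 0.991.
For two independent groups with equal n: n = 2·((z_{α/2} + z_β) / d)².
z_{α/2} + z_β = 1.960 + 1.282 = 3.242.
n = 2 × (3.242 / 0.991)² = 2 × 3.271² = 2 × 10.70 = 21.4.
Round up to the next whole participant.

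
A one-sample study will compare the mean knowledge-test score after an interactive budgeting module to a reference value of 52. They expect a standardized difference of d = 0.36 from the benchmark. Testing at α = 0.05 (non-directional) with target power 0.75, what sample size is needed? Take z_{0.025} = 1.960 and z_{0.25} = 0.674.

For a one-sample test: n = ((z_{α/2} + z_β) / d)².
z_{α/2} + z_β = 1.960 + 0.674 = 2.634.
n = (2.634 / 0.36)² = 7.317² = 53.53.
Round up.

n = 54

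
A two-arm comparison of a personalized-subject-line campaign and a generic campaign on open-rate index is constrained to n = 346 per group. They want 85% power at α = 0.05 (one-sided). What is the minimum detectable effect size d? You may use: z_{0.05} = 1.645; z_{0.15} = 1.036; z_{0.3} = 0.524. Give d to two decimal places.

d_min ≈ 0.20

For two independent groups of n = 346 each: d_min = (z_{α} + z_β)·√(2/n).
z-sum = 1.645 + 1.036 = 2.681.
d_min = 2.681 × √(2/346) = 2.681 × 0.0760 = 0.204.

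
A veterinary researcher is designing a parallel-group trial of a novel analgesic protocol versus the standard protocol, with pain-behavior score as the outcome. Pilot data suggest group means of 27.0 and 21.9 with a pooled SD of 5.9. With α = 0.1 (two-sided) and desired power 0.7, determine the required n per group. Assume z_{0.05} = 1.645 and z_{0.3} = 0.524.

n = 13 per group

Cohen's d = |M₁ − M₂| / SD_pooled = |27.0 − 21.9| / 5.9 = 5.1 / 5.9 = 0.864.
For two independent groups with equal n: n = 2·((z_{α/2} + z_β) / d)².
z_{α/2} + z_β = 1.645 + 0.524 = 2.169.
n = 2 × (2.169 / 0.864)² = 2 × 2.510² = 2 × 6.30 = 12.6.
Round up to the next whole participant.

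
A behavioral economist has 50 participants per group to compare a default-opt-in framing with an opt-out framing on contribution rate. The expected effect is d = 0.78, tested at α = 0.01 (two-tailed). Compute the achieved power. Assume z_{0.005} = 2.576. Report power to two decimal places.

power ≈ 0.91

For two equal groups, power = Φ(d·√(n/2) − z_{α/2}).
d·√(n/2) = 0.78 × √(50/2) = 0.78 × 5.000 = 3.900.
z_β = 3.900 − 2.576 = 1.324.
Power = Φ(1.324) = 0.907.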